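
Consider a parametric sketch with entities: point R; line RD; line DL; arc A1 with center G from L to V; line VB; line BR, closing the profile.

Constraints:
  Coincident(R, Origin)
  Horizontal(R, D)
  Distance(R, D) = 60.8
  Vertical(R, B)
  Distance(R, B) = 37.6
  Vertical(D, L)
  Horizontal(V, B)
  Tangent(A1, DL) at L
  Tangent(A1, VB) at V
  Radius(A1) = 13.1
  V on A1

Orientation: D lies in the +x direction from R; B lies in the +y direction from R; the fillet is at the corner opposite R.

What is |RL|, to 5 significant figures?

65.551

R is at the origin; RD is horizontal with |RD| = 60.8 and D on the +x side, so D = (60.800, 0.0000). R and B share the same x with |RB| = 37.6 and B on the +y side, so B = (0.0000, 37.600). The virtual corner opposite R is at (60.800, 37.600). The tangent condition forces GL to be normal to DL and tangency of A1 to VB means the radius GV is perpendicular to VB, with radius 13.1, so the center G sits 13.1 in from both sides at G = (47.700, 24.500). That places the tangent points at L = (60.800, 24.500) on DL and V = (47.700, 37.600) on VB. Then |RL| = |L − R| = 65.551.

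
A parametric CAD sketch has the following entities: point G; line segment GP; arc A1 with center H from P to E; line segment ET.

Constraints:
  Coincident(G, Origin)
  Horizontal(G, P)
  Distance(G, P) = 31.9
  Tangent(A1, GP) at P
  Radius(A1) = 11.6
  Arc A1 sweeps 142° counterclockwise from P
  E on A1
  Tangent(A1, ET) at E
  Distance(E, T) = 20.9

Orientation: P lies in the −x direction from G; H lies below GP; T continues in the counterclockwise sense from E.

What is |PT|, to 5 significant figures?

34.879

G is at the origin; GP is horizontal with |GP| = 31.9 and P on the −x side, so P = (-31.900, 0.0000). Tangency of A1 to GP means the radius HP is perpendicular to GP, so H = P + (0, -11.6) = (-31.900, -11.600). On A1, P sits at bearing 90° from H; a 142° counterclockwise sweep puts E at bearing 232°, so E = H + 11.6·(cos 232°, sin 232°) = (-39.042, -20.741). Tangency of A1 to ET means the radius HE is perpendicular to ET, so ET runs along (−sin 232°, cos 232°); with |ET| = 20.9, T = (-22.572, -33.608). Then |PT| = |T − P| = 34.879.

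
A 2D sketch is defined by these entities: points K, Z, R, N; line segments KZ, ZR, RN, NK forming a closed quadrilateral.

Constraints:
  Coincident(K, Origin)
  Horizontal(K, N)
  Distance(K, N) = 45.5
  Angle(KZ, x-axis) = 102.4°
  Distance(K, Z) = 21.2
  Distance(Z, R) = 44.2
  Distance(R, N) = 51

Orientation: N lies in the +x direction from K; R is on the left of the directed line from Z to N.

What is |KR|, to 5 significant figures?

56.941

K is at the origin; KN is horizontal with |KN| = 45.5 and N in +x, so N = (45.5, 0). KZ runs at 102.4° with |KZ| = 21.2, so Z = (-4.5524, 20.705). R is determined by |ZR| = 44.2 and |RN| = 51.0 together: it lies at the intersection of circle(Z, 44.2) and circle(N, 51.0). With |ZN| = 54.166, the foot of the radical line on ZN is 21.107 from Z and the perpendicular offset is √(44.2² − 21.107²) = 38.835. Taking the left-of-ZN solution: R = (29.797, 48.522).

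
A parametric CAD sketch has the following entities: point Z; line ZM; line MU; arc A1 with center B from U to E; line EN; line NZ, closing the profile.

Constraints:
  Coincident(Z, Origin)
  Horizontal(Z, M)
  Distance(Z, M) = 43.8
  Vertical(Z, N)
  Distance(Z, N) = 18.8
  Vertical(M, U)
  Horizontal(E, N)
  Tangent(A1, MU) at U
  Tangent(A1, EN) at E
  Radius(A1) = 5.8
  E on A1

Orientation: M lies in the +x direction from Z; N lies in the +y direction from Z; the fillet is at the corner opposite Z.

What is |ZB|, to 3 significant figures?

40.2

Z is at the origin; Z and M share the same y with |ZM| = 43.8 and M on the +x side, so M = (43.8, 0.00). ZN is vertical with |ZN| = 18.8 and N on the +y side, so N = (0.00, 18.8). The virtual corner opposite Z is at (43.8, 18.8). A1 meets MU tangentially, so BU is at right angles to MU and the tangent condition forces BE to be normal to EN, with radius 5.8, so the center B sits 5.8 in from both sides at B = (38.0, 13.0). Then |ZB| = |B − Z| = 40.2.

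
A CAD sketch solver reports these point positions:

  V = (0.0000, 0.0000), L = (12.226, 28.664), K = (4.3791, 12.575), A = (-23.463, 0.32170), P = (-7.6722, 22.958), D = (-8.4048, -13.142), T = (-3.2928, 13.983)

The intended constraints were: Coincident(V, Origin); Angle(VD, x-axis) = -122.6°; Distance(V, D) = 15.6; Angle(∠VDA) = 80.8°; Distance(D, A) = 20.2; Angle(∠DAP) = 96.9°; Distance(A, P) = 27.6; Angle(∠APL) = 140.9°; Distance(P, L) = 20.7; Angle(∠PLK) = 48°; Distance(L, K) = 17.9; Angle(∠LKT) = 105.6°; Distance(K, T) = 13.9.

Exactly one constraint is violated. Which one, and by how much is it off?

Distance(K, T) = 13.9 — off by 6.10.

V = (0.00, 0.00) ✓; VD at -122.6° ✓; |VD| = 15.60 ✓; ∠VDA = 80.80° ✓; |DA| = 20.20 ✓; ∠DAP = 96.90° ✓; |AP| = 27.60 ✓; ∠APL = 140.9° ✓; |PL| = 20.70 ✓; ∠PLK = 48.00° ✓; |LK| = 17.90 ✓; ∠LKT = 105.6° ✓; |KT| = 7.800 ✗.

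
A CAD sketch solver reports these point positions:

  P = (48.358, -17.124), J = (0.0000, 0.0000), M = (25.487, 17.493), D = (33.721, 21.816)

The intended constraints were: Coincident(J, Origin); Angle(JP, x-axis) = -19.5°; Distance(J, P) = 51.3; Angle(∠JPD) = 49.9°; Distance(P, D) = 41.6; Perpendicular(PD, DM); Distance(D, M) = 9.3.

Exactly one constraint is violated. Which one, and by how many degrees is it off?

Perpendicular(PD, DM) — off by 7.10°.

J = (0.00, 0.00) ✓; JP at -19.50° ✓; |JP| = 51.30 ✓; ∠JPD = 49.90° ✓; |PD| = 41.60 ✓; ∠(PD, DM) = 97.10° ✗; |DM| = 9.300 ✓.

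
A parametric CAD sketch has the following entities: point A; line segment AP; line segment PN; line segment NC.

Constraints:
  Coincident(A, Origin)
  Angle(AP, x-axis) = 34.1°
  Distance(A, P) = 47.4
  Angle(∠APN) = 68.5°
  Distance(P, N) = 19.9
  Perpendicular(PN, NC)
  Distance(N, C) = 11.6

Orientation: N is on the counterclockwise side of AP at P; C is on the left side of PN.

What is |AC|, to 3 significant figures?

32.6

A is at the origin; AP runs at 34.1° with length 47.4, so P = 47.4·(cos 34.1°, sin 34.1°) = (39.3, 26.6). ∠APN = 68.5°, so PN runs at 34.1° + (180° − 68.5°) = 146° from the x-axis; with |PN| = 19.9, N = P + 19.9·(cos 146°, sin 146°) = (22.8, 37.8). PN is perpendicular to NC; with |NC| = 11.6 on the left of PN, C = N + 11.6·(-0.565, -0.825) = (16.3, 28.2). Then |AC| = |C − A| = 32.6.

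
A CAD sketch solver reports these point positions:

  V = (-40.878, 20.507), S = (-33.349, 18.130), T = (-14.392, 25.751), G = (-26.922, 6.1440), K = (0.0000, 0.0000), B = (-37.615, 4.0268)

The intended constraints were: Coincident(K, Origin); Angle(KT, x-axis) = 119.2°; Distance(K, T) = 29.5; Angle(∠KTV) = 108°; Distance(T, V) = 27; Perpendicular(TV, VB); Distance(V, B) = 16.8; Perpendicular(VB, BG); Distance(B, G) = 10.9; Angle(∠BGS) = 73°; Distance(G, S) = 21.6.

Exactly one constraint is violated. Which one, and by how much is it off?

Distance(G, S) = 21.6 — off by 8.00.

K = (0.00, 0.00) ✓; KT at 119.2° ✓; |KT| = 29.50 ✓; ∠KTV = 108.0° ✓; |TV| = 27.00 ✓; ∠(TV, VB) = 90.00° ✓; |VB| = 16.80 ✓; ∠(VB, BG) = 90.00° ✓; |BG| = 10.90 ✓; ∠BGS = 73.00° ✓; |GS| = 13.60 ✗.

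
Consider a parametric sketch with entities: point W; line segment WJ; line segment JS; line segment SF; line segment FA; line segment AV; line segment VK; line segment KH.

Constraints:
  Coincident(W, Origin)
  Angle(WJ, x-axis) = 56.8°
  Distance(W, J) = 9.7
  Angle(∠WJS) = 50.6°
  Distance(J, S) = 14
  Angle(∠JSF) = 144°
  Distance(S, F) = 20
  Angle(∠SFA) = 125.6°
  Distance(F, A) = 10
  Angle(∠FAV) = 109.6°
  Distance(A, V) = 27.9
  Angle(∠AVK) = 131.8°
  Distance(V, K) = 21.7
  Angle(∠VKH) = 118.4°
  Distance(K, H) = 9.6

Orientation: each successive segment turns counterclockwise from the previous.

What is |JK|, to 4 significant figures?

25.46

W is at the origin; WJ runs at 56.8° with length 9.7, so J = (5.311, 8.117). ∠WJS = 50.6° gives JS at -173.8° from the x-axis; with |JS| = 14.0, S = (-8.607, 6.605). ∠JSF = 144.0° gives SF at -137.8° from the x-axis; with |SF| = 20.0, F = (-23.42, -6.830). ∠SFA = 125.6° gives FA at -83.40° from the x-axis; with |FA| = 10.0, A = (-22.27, -16.76). ∠FAV = 109.6° gives AV at -13.00° from the x-axis; with |AV| = 27.9, V = (4.911, -23.04). ∠AVK = 131.8° gives VK at 35.20° from the x-axis; with |VK| = 21.7, K = (22.64, -10.53). Then |JK| = |K − J| = 25.46.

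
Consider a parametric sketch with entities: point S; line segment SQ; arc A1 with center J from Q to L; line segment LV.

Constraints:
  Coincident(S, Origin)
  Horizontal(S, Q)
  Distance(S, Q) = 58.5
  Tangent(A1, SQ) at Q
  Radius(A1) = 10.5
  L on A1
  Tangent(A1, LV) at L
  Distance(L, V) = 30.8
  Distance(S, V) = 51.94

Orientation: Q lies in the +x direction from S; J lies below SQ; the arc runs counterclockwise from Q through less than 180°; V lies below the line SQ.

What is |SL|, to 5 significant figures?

49.147

S is at the origin; SQ is horizontal with |SQ| = 58.5 and Q on the +x side, so Q = (58.500, 0.0000). Tangency of A1 to SQ means the radius JQ is perpendicular to SQ, so J = Q + (0, -10.5) = (58.500, -10.500). Since JL ⟂ LV (tangency), |JV| = √(10.5² + 30.8²) = 32.541 regardless of where L sits on A1. So V lies on both circle(S, 51.94) and circle(J, 32.541); the below-SQ intersection is V = (37.808, -35.614). L is the foot of the tangent from V: L = (48.675, -6.7951).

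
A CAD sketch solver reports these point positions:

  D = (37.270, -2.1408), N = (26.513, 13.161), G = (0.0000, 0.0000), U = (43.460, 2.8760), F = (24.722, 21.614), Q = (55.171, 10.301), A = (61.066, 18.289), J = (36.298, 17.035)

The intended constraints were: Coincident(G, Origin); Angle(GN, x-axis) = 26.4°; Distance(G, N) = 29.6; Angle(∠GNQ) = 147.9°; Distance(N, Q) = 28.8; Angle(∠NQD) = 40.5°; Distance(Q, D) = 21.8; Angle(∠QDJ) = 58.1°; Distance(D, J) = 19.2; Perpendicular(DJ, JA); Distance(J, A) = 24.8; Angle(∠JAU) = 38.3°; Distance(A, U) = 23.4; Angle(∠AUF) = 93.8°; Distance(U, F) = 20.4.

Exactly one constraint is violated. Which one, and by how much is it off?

Distance(U, F) = 20.4 — off by 6.10.

G = (0.00, 0.00) ✓; GN at 26.40° ✓; |GN| = 29.60 ✓; ∠GNQ = 147.9° ✓; |NQ| = 28.80 ✓; ∠NQD = 40.50° ✓; |QD| = 21.80 ✓; ∠QDJ = 58.10° ✓; |DJ| = 19.20 ✓; ∠(DJ, JA) = 90.00° ✓; |JA| = 24.80 ✓; ∠JAU = 38.30° ✓; |AU| = 23.40 ✓; ∠AUF = 93.80° ✓; |UF| = 26.50 ✗.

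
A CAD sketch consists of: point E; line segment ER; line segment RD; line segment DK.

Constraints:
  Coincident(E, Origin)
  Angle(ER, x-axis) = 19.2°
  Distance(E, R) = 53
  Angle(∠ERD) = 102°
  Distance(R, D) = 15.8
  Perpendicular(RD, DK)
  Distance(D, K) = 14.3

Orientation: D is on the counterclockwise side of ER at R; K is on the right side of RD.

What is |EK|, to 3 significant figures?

71.4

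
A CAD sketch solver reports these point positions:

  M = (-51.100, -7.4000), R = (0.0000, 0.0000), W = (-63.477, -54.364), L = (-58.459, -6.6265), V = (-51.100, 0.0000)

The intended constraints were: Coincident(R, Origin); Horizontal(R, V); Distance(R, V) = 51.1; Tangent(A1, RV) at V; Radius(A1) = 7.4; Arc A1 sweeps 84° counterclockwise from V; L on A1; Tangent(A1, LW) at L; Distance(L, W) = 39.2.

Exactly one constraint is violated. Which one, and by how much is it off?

Distance(L, W) = 39.2 — off by 8.80.

R = (0.00, 0.00) ✓; R.y = 0.00, V.y = 0.00 ✓; |RV| = 51.10 ✓; ∠(MV, VR) = 90.00° ✓; |MV| = 7.400 ✓; bearing(M→L) − bearing(M→V) = 84.00° ✓; |ML| = 7.400 ✓; ∠(ML, LW) = 90.00° ✓; |LW| = 48.00 ✗.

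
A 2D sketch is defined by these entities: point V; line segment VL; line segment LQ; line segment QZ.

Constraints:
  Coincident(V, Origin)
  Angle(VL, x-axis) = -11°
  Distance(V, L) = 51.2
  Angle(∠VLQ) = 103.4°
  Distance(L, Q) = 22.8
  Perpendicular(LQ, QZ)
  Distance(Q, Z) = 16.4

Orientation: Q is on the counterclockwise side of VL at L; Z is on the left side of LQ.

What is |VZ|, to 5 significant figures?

48.142

V is at the origin; VL runs at -11.0° with length 51.2, so L = 51.2·(cos -11.0°, sin -11.0°) = (50.259, -9.7694). ∠VLQ = 103.4°, so LQ runs at -11.0° + (180° − 103.4°) = 65.600° from the x-axis; with |LQ| = 22.8, Q = L + 22.8·(cos 65.600°, sin 65.600°) = (59.678, 10.994). LQ is perpendicular to QZ; with |QZ| = 16.4 on the left of LQ, Z = Q + 16.4·(-0.91068, 0.41310) = (44.743, 17.769). Then |VZ| = |Z − V| = 48.142.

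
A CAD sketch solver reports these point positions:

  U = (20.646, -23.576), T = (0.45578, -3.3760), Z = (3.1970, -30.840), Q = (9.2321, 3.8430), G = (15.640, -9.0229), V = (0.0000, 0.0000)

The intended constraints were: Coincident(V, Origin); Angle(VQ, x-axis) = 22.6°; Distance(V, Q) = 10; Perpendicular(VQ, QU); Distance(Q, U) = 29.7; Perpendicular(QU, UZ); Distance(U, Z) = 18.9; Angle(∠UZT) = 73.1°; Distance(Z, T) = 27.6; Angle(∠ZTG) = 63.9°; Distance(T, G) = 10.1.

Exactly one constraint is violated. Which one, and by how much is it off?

Distance(T, G) = 10.1 — off by 6.10.

V = (0.00, 0.00) ✓; VQ at 22.60° ✓; |VQ| = 10.00 ✓; ∠(VQ, QU) = 90.00° ✓; |QU| = 29.70 ✓; ∠(QU, UZ) = 90.00° ✓; |UZ| = 18.90 ✓; ∠UZT = 73.10° ✓; |ZT| = 27.60 ✓; ∠ZTG = 63.90° ✓; |TG| = 16.20 ✗.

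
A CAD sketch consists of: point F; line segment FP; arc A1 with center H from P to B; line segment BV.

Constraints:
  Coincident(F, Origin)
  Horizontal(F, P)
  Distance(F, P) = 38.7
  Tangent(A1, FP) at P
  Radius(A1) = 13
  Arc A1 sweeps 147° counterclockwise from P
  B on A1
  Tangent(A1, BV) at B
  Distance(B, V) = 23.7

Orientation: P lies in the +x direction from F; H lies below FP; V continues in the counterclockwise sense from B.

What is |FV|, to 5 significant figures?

63.300

On A1, P sits at bearing 90° from H; a 147° counterclockwise sweep puts B at bearing 237°, so B = H + 13.0·(cos 237°, sin 237°) = (31.620, -23.903). Since A1 is tangent to BV there, HB ⟂ BV, so BV runs along (−sin 237°, cos 237°); with |BV| = 23.7, V = (51.496, -36.811). Then |FV| = |V − F| = 63.300.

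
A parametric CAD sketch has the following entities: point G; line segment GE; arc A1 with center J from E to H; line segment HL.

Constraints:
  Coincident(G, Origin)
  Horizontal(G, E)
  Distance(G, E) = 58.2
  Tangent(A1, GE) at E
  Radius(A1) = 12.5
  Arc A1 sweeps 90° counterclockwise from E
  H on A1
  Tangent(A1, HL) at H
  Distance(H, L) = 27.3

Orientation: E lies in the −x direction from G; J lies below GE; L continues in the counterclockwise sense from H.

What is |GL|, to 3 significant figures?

81.1

G is at the origin; GE is horizontal with |GE| = 58.2 and E on the −x side, so E = (-58.2, 0.00). Since A1 is tangent to GE there, JE ⟂ GE, so J = E + (0, -12.5) = (-58.2, -12.5). On A1, E sits at bearing 90° from J; a 90° counterclockwise sweep puts H at bearing 180°, so H = J + 12.5·(cos 180°, sin 180°) = (-70.7, -12.5). Since A1 is tangent to HL there, JH ⟂ HL, so HL runs along (−sin 180°, cos 180°); with |HL| = 27.3, L = (-70.7, -39.8). Then |GL| = |L − G| = 81.1.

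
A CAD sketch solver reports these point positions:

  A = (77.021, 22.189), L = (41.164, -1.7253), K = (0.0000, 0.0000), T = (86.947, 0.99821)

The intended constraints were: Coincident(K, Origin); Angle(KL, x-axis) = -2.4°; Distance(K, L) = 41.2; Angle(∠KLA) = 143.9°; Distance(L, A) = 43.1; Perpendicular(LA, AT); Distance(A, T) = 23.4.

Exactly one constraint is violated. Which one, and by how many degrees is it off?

Perpendicular(LA, AT) — off by 8.60°.

K = (0.00, 0.00) ✓; KL at -2.400° ✓; |KL| = 41.20 ✓; ∠KLA = 143.9° ✓; |LA| = 43.10 ✓; ∠(LA, AT) = 98.60° ✗; |AT| = 23.40 ✓.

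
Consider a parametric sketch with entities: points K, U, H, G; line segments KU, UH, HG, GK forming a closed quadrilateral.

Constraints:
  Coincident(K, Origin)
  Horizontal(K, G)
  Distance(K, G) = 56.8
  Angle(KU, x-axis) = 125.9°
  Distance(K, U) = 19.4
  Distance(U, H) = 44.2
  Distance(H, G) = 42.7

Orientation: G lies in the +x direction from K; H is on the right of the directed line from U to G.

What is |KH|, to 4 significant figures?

24.96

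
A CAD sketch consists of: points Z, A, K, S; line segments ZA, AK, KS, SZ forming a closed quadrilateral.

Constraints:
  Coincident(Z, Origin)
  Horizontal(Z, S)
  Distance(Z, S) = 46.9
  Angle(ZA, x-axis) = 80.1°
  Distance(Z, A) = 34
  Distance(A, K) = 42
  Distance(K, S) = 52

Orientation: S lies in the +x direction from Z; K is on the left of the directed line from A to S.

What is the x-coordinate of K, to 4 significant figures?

43.60

Z is at the origin; Z and S share the same y with |ZS| = 46.9 and S in +x, so S = (46.9, 0). ZA runs at 80.1° with |ZA| = 34.0, so A = (5.846, 33.49). K is determined by |AK| = 42.0 and |KS| = 52.0 together: it lies at the intersection of circle(A, 42.0) and circle(S, 52.0). With |AS| = 52.98, the foot of the radical line on AS is 17.62 from A and the perpendicular offset is √(42.0² − 17.62²) = 38.12. Taking the left-of-AS solution: K = (43.60, 51.90).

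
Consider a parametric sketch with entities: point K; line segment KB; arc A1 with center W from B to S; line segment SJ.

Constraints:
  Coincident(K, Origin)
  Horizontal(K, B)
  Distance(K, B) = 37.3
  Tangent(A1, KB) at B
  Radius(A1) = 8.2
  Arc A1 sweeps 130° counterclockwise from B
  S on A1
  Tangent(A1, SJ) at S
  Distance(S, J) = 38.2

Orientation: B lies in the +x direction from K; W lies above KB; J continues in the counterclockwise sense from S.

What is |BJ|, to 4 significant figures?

46.48

K is at the origin; KB is horizontal with |KB| = 37.3 and B on the +x side, so B = (37.30, 0.000). Tangency of A1 to KB means the radius WB is perpendicular to KB, so W = B + (0, 8.2) = (37.30, 8.200). On A1, B sits at bearing -90° from W; a 130° counterclockwise sweep puts S at bearing 40°, so S = W + 8.2·(cos 40°, sin 40°) = (43.58, 13.47). Tangency of A1 to SJ means the radius WS is perpendicular to SJ, so SJ runs along (−sin 40°, cos 40°); with |SJ| = 38.2, J = (19.03, 42.73). Then |BJ| = |J − B| = 46.48.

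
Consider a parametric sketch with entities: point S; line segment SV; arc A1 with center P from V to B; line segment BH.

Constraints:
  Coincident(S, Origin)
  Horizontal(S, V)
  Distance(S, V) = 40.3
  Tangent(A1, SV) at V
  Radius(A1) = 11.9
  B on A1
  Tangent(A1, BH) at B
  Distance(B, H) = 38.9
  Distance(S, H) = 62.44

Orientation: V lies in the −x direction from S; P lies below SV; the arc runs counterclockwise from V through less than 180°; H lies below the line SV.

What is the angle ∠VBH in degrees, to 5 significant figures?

122.29°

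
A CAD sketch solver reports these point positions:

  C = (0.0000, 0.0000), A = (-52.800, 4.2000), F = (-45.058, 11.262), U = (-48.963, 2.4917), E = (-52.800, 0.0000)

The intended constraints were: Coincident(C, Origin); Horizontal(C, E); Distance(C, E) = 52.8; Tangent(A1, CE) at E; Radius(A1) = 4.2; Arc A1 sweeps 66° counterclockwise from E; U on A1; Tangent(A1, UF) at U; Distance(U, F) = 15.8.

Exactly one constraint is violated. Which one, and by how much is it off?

Distance(U, F) = 15.8 — off by 6.20.

C = (0.00, 0.00) ✓; C.y = 0.00, E.y = 0.00 ✓; |CE| = 52.80 ✓; ∠(AE, EC) = 90.00° ✓; |AE| = 4.200 ✓; bearing(A→U) − bearing(A→E) = 66.00° ✓; |AU| = 4.200 ✓; ∠(AU, UF) = 90.00° ✓; |UF| = 9.600 ✗.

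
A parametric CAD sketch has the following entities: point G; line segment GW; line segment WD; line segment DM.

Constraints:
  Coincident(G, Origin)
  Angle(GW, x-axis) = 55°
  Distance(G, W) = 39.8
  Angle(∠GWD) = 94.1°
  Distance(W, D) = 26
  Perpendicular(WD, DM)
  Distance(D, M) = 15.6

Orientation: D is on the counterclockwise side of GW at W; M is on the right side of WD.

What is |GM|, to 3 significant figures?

62.4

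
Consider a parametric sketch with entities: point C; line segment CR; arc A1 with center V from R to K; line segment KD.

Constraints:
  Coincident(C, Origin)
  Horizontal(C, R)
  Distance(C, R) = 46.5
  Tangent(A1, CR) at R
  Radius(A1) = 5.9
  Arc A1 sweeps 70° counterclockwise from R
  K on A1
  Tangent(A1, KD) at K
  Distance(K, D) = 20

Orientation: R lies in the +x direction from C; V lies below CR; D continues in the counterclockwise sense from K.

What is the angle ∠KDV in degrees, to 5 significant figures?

16.436°

C is at the origin; CR is horizontal with |CR| = 46.5 and R on the +x side, so R = (46.500, 0.0000). A1 meets CR tangentially, so VR is at right angles to CR, so V = R + (0, -5.9) = (46.500, -5.9000). On A1, R sits at bearing 90° from V; a 70° counterclockwise sweep puts K at bearing 160°, so K = V + 5.9·(cos 160°, sin 160°) = (40.956, -3.8821). Since A1 is tangent to KD there, VK ⟂ KD, so KD runs along (−sin 160°, cos 160°); with |KD| = 20.0, D = (34.115, -22.676). Then cos ∠KDV = DK·DV / (|DK||DV|), giving 16.436°.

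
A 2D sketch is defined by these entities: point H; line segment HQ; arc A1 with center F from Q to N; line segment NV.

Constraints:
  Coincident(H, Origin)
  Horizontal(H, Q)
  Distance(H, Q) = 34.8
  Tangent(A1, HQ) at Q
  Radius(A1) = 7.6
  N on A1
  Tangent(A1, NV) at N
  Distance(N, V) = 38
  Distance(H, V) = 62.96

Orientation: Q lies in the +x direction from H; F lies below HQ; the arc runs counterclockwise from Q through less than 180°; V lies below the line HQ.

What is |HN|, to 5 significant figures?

29.895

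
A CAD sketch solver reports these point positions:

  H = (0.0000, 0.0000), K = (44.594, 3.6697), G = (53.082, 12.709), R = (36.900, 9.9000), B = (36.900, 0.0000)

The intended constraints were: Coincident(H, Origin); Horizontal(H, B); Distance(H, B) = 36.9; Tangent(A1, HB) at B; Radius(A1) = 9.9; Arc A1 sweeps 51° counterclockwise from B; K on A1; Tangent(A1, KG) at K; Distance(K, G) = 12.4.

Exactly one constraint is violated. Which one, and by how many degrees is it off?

Tangent(A1, KG) at K — off by 4.20°.

H = (0.00, 0.00) ✓; H.y = 0.00, B.y = 0.00 ✓; |HB| = 36.90 ✓; ∠(RB, BH) = 90.00° ✓; |RB| = 9.900 ✓; bearing(R→K) − bearing(R→B) = 51.00° ✓; |RK| = 9.900 ✓; ∠(RK, KG) = 94.20° ✗; |KG| = 12.40 ✓.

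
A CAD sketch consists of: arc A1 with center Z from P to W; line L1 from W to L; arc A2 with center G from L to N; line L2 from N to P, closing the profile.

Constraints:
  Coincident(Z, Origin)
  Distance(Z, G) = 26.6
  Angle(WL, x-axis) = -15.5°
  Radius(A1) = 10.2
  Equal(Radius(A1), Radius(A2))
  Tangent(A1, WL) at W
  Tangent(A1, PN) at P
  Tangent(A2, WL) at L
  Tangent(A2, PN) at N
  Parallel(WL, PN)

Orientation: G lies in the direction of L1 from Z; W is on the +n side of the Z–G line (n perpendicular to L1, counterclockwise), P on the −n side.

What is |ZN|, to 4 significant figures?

28.49

Tangency of A1 to both parallel lines with radius 10.2 puts W and P at Z ± 10.2·n: W = (2.726, 9.829), P = (-2.726, -9.829). Equal radii place L and N the same way about G: L = G + 10.2·n = (28.36, 2.720), N = G − 10.2·n = (22.91, -16.94). Then |ZN| = |N − Z| = 28.49.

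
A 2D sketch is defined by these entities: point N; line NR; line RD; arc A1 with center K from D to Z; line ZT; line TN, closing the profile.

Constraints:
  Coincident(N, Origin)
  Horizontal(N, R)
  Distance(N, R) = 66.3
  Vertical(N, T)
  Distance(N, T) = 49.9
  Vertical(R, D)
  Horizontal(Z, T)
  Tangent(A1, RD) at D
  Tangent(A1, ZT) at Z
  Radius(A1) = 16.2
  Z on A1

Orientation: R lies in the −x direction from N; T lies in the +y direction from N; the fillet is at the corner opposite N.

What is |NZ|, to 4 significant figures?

70.71

N is at the origin; NR is horizontal with |NR| = 66.3 and R on the −x side, so R = (-66.30, 0.000). N and T share the same x with |NT| = 49.9 and T on the +y side, so T = (0.000, 49.90). The virtual corner opposite N is at (-66.30, 49.90). Since A1 is tangent to RD there, KD ⟂ RD and A1 meets ZT tangentially, so KZ is at right angles to ZT, with radius 16.2, so the center K sits 16.2 in from both sides at K = (-50.10, 33.70). That places the tangent points at D = (-66.30, 33.70) on RD and Z = (-50.10, 49.90) on ZT. Then |NZ| = |Z − N| = 70.71.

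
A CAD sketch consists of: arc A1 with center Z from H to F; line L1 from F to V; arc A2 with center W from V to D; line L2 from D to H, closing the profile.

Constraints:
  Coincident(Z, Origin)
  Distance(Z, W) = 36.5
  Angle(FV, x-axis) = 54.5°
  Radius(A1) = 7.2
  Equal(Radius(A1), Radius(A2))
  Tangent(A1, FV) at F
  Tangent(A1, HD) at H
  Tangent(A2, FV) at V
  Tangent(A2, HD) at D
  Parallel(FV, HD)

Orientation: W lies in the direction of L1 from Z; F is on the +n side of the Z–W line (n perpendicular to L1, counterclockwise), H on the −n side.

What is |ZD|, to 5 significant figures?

37.203

The slot axis is L1's direction at 54.5°, so u = (cos 54.5°, sin 54.5°) = (0.58070, 0.81412) and n = (−sin 54.5°, cos 54.5°) = (-0.81412, 0.58070). Z is at the origin and W lies 36.5 along u from Z, so W = 36.5·u = (21.196, 29.715). Tangency of A1 to both parallel lines with radius 7.2 puts F and H at Z ± 7.2·n: F = (-5.8616, 4.1811), H = (5.8616, -4.1811). Equal radii place V and D the same way about W: V = W + 7.2·n = (15.334, 33.896), D = W − 7.2·n = (27.057, 25.534). Then |ZD| = |D − Z| = 37.203.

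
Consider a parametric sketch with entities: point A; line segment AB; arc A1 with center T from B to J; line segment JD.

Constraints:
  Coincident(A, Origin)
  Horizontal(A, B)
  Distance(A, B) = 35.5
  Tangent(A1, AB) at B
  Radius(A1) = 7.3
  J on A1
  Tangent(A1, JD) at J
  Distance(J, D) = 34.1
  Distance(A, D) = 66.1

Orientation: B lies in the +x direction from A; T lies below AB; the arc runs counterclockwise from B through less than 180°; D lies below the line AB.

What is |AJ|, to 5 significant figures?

33.054

Checks: |AB| = 35.50 ✓; |TJ| = 7.300 ✓; ∠(TJ, JD) = 90.00° ✓; |JD| = 34.10 ✓; |AD| = 66.10 ✓.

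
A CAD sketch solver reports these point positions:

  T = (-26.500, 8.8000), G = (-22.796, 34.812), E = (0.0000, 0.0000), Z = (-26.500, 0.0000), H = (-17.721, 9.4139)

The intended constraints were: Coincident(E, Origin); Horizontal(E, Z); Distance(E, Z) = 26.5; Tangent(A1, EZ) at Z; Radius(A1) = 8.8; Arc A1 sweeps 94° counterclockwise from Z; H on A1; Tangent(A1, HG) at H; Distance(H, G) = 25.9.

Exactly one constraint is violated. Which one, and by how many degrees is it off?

Tangent(A1, HG) at H — off by 7.30°.

E = (0.00, 0.00) ✓; E.y = 0.00, Z.y = 0.00 ✓; |EZ| = 26.50 ✓; ∠(TZ, ZE) = 90.00° ✓; |TZ| = 8.800 ✓; bearing(T→H) − bearing(T→Z) = 94.00° ✓; |TH| = 8.800 ✓; ∠(TH, HG) = 82.70° ✗; |HG| = 25.90 ✓.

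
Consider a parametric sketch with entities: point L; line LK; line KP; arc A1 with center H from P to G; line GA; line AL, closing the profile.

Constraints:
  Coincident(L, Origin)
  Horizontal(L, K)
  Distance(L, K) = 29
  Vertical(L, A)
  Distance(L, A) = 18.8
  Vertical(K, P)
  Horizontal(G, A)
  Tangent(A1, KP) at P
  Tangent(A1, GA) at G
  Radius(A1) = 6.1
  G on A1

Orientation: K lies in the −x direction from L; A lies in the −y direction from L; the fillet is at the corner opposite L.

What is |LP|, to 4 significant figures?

31.66

L is at the origin; L and K share the same y with |LK| = 29.0 and K on the −x side, so K = (-29.00, 0.000). LA is vertical with |LA| = 18.8 and A on the −y side, so A = (0.000, -18.80). The virtual corner opposite L is at (-29.00, -18.80). Since A1 is tangent to KP there, HP ⟂ KP and A1 meets GA tangentially, so HG is at right angles to GA, with radius 6.1, so the center H sits 6.1 in from both sides at H = (-22.90, -12.70). That places the tangent points at P = (-29.00, -12.70) on KP and G = (-22.90, -18.80) on GA. Then |LP| = |P − L| = 31.66.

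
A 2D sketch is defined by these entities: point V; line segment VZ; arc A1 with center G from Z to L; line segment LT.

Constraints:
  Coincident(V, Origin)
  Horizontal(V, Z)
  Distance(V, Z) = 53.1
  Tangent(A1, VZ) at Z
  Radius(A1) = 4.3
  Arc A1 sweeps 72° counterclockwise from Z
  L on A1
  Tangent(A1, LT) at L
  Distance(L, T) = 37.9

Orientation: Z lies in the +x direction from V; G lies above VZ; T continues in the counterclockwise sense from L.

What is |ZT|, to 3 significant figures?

42.1

V is at the origin; V and Z share the same y with |VZ| = 53.1 and Z on the +x side, so Z = (53.1, 0.00). A1 meets VZ tangentially, so GZ is at right angles to VZ, so G = Z + (0, 4.3) = (53.1, 4.30). On A1, Z sits at bearing -90° from G; a 72° counterclockwise sweep puts L at bearing -18°, so L = G + 4.3·(cos -18°, sin -18°) = (57.2, 2.97). The tangent condition forces GL to be normal to LT, so LT runs along (−sin -18°, cos -18°); with |LT| = 37.9, T = (68.9, 39.0). Then |ZT| = |T − Z| = 42.1.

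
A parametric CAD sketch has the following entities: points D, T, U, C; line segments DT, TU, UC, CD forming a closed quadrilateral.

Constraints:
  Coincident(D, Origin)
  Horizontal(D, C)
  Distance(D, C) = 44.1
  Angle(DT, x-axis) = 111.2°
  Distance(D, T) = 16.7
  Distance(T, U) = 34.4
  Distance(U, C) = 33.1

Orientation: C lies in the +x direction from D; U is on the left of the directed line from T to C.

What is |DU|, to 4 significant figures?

38.14

Checks: |TU| = 34.40 ✓; |UC| = 33.10 ✓.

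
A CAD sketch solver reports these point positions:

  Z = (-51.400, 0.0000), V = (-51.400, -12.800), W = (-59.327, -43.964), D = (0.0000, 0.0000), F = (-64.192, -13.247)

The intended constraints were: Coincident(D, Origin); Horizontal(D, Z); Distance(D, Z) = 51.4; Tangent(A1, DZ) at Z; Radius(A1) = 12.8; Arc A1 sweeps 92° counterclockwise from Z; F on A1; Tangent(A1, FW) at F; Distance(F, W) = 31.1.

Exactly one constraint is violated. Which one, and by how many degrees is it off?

Tangent(A1, FW) at F — off by 7.00°.

D = (0.00, 0.00) ✓; D.y = 0.00, Z.y = 0.00 ✓; |DZ| = 51.40 ✓; ∠(VZ, ZD) = 90.00° ✓; |VZ| = 12.80 ✓; bearing(V→F) − bearing(V→Z) = 92.00° ✓; |VF| = 12.80 ✓; ∠(VF, FW) = 83.00° ✗; |FW| = 31.10 ✓.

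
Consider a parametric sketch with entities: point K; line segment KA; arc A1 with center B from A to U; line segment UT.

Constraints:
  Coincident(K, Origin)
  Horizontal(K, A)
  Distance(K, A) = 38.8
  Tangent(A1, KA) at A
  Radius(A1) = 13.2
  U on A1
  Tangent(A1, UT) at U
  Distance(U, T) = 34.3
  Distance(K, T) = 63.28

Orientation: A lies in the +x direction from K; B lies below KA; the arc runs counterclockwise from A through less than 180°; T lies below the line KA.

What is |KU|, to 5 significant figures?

32.000

Checks: ∠(BA, AK) = 90.00° ✓; |BU| = 13.20 ✓; ∠(BU, UT) = 90.00° ✓; |UT| = 34.30 ✓; |KT| = 63.28 ✓.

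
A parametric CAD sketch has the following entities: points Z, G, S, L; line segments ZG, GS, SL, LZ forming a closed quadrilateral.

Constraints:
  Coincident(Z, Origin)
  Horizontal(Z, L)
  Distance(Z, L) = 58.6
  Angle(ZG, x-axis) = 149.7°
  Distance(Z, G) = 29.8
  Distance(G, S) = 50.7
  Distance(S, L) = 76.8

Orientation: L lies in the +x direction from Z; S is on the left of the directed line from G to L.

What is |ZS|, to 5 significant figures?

55.448

Z is at the origin; Z and L share the same y with |ZL| = 58.6 and L in +x, so L = (58.6, 0). ZG runs at 149.7° with |ZG| = 29.8, so G = (-25.729, 15.035). S is determined by |GS| = 50.7 and |SL| = 76.8 together: it lies at the intersection of circle(G, 50.7) and circle(L, 76.8). With |GL| = 85.659, the foot of the radical line on GL is 23.405 from G and the perpendicular offset is √(50.7² − 23.405²) = 44.974. Taking the left-of-GL solution: S = (5.2065, 55.203).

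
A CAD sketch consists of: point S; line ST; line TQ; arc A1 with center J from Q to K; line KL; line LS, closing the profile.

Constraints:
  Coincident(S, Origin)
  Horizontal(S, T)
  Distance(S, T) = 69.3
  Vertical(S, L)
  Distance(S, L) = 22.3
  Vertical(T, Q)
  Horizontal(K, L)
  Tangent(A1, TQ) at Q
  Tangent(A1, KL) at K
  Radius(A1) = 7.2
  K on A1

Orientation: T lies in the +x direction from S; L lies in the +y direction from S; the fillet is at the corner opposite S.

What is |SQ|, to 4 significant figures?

70.93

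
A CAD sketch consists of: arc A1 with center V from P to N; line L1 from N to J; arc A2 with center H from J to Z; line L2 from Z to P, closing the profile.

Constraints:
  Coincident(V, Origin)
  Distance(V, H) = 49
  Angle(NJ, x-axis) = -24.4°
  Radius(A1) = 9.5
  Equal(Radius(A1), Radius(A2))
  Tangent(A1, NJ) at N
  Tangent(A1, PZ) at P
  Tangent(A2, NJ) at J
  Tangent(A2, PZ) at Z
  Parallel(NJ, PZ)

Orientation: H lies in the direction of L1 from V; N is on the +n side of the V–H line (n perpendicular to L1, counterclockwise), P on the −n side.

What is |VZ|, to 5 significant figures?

49.912

The slot axis is L1's direction at -24.4°, so u = (cos -24.4°, sin -24.4°) = (0.91068, -0.41310) and n = (−sin -24.4°, cos -24.4°) = (0.41310, 0.91068). V is at the origin and H lies 49.0 along u from V, so H = 49.0·u = (44.623, -20.242). Tangency of A1 to both parallel lines with radius 9.5 puts N and P at V ± 9.5·n: N = (3.9245, 8.6515), P = (-3.9245, -8.6515). Equal radii place J and Z the same way about H: J = H + 9.5·n = (48.548, -11.591), Z = H − 9.5·n = (40.699, -28.894). Then |VZ| = |Z − V| = 49.912.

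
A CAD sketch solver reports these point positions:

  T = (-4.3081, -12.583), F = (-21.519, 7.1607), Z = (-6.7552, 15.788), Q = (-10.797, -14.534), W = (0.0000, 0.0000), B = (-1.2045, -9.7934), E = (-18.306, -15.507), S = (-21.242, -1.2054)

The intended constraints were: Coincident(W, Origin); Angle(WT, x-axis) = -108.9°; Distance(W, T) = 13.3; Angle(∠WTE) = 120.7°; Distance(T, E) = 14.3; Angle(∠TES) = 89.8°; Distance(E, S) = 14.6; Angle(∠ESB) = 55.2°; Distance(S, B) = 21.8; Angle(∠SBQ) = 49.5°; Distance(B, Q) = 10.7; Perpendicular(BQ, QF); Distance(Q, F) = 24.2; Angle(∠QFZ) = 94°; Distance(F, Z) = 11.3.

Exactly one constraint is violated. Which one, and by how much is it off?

Distance(F, Z) = 11.3 — off by 5.80.

W = (0.00, 0.00) ✓; WT at -108.9° ✓; |WT| = 13.30 ✓; ∠WTE = 120.7° ✓; |TE| = 14.30 ✓; ∠TES = 89.80° ✓; |ES| = 14.60 ✓; ∠ESB = 55.20° ✓; |SB| = 21.80 ✓; ∠SBQ = 49.50° ✓; |BQ| = 10.70 ✓; ∠(BQ, QF) = 90.00° ✓; |QF| = 24.20 ✓; ∠QFZ = 94.00° ✓; |FZ| = 17.10 ✗.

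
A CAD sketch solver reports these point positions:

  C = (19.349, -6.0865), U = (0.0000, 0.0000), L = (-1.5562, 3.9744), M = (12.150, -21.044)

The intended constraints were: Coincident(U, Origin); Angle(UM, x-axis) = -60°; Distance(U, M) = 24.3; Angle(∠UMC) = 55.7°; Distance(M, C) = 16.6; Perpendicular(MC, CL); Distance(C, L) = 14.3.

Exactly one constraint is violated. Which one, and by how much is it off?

Distance(C, L) = 14.3 — off by 8.90.

U = (0.00, 0.00) ✓; UM at -60.00° ✓; |UM| = 24.30 ✓; ∠UMC = 55.70° ✓; |MC| = 16.60 ✓; ∠(MC, CL) = 90.00° ✓; |CL| = 23.20 ✗.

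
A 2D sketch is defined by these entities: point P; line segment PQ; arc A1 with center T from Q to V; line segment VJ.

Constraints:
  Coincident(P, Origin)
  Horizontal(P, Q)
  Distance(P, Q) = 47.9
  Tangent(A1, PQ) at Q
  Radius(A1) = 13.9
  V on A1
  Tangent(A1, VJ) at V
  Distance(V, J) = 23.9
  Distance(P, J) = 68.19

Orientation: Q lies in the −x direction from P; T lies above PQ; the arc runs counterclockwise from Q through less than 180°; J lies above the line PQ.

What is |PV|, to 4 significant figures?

44.73

P is at the origin; P and Q share the same y with |PQ| = 47.9 and Q on the −x side, so Q = (-47.90, 0.000). A1 meets PQ tangentially, so TQ is at right angles to PQ, so T = Q + (0, 13.9) = (-47.90, 13.90). Since TV ⟂ VJ (tangency), |TJ| = √(13.9² + 23.9²) = 27.65 regardless of where V sits on A1. So J lies on both circle(P, 68.19) and circle(T, 27.65); the above-PQ intersection is J = (-54.72, 40.69). V is the foot of the tangent from J: V = (-37.98, 23.63).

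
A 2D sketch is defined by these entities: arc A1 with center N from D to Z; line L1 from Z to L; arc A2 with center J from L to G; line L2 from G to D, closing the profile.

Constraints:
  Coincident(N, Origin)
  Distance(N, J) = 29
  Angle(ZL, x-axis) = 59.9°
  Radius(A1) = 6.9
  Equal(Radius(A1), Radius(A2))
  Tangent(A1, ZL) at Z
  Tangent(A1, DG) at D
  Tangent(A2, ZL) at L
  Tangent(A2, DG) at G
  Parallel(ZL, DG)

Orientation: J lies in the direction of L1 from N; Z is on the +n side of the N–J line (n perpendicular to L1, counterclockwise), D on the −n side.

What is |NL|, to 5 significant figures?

29.810

Tangency of A1 to both parallel lines with radius 6.9 puts Z and D at N ± 6.9·n: Z = (-5.9695, 3.4604), D = (5.9695, -3.4604). Equal radii place L and G the same way about J: L = J + 6.9·n = (8.5743, 28.550), G = J − 6.9·n = (20.513, 21.629). Then |NL| = |L − N| = 29.810.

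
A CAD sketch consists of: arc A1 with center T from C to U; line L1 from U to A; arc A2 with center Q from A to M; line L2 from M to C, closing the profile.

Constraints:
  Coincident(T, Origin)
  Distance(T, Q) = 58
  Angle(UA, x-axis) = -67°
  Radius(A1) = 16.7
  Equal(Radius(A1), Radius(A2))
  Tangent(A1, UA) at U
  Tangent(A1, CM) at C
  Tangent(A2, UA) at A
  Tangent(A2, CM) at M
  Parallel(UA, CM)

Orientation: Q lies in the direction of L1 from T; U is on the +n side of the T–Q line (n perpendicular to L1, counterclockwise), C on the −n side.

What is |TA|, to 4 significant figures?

60.36

Tangency of A1 to both parallel lines with radius 16.7 puts U and C at T ± 16.7·n: U = (15.37, 6.525), C = (-15.37, -6.525). Equal radii place A and M the same way about Q: A = Q + 16.7·n = (38.03, -46.86), M = Q − 16.7·n = (7.290, -59.91). Then |TA| = |A − T| = 60.36.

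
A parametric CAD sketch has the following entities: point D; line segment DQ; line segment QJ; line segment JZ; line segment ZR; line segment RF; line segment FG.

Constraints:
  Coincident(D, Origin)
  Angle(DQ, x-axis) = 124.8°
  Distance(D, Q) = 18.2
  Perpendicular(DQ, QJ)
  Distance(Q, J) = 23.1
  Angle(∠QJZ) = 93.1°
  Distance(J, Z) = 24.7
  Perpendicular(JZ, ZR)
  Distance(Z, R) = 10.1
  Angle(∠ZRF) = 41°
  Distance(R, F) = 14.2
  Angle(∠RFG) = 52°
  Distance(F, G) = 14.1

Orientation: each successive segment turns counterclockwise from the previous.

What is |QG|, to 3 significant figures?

39.2

D is at the origin; DQ runs at 124.8° with length 18.2, so Q = (-10.4, 14.9). The perpendicularity gives QJ at right angles to DQ, so QJ runs at -145°; with |QJ| = 23.1, J = (-29.4, 1.76). ∠QJZ = 93.1° gives JZ at -58.3° from the x-axis; with |JZ| = 24.7, Z = (-16.4, -19.3). JZ ⟂ ZR, so ZR runs at 31.7°; with |ZR| = 10.1, R = (-7.78, -13.9). ∠ZRF = 41.0° gives RF at 171° from the x-axis; with |RF| = 14.2, F = (-21.8, -11.7). ∠RFG = 52.0° gives FG at -61.3° from the x-axis; with |FG| = 14.1, G = (-15.0, -24.0). Then |QG| = |G − Q| = 39.2.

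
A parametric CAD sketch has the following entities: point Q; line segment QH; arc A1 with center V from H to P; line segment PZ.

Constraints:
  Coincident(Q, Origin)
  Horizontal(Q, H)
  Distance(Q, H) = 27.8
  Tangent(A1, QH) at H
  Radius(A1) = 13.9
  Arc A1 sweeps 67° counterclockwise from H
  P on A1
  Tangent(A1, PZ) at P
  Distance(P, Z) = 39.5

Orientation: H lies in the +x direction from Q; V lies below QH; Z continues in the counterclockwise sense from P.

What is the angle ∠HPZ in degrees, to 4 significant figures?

146.5°

Q is at the origin; QH is horizontal with |QH| = 27.8 and H on the +x side, so H = (27.80, 0.000). The tangent condition forces VH to be normal to QH, so V = H + (0, -13.9) = (27.80, -13.90). On A1, H sits at bearing 90° from V; a 67° counterclockwise sweep puts P at bearing 157°, so P = V + 13.9·(cos 157°, sin 157°) = (15.00, -8.469). A1 meets PZ tangentially, so VP is at right angles to PZ, so PZ runs along (−sin 157°, cos 157°); with |PZ| = 39.5, Z = (-0.4289, -44.83). Then cos ∠HPZ = PH·PZ / (|PH||PZ|), giving 146.5°.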